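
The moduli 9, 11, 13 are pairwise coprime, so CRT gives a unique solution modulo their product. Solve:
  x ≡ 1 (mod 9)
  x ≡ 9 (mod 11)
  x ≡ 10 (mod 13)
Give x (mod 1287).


Moduli 9, 11, 13 are pairwise coprime; by CRT there is a unique solution modulo M = 9 · 11 · 13 = 1287.
Solve pairwise, accumulating the modulus:
  Start with x ≡ 1 (mod 9).
  Combine with x ≡ 9 (mod 11): since gcd(9, 11) = 1, we get a unique residue mod 99.
    Write x = 1 + 9·t and substitute into x ≡ 9 (mod 11): 9·t ≡ 9 − 1 = 8 (mod 11).
    The inverse of 9 mod 11 is 5 (since 9·5 = 45 = 4·11 + 1), so t ≡ 5·8 = 40 ≡ 7 (mod 11).
    Then x = 1 + 9·7 = 64, valid modulo lcm(9, 11) = 99: x ≡ 64 (mod 99).
  Combine with x ≡ 10 (mod 13): since gcd(99, 13) = 1, we get a unique residue mod 1287.
    Write x = 64 + 99·t and substitute into x ≡ 10 (mod 13): 99·t ≡ 10 − 64 = -54 (mod 13).
    Reduce coefficients mod 13: 8·t ≡ 11 (mod 13).
    The inverse of 8 mod 13 is 5 (since 8·5 = 40 = 3·13 + 1), so t ≡ 5·11 = 55 ≡ 3 (mod 13).
    Then x = 64 + 99·3 = 361, valid modulo lcm(99, 13) = 1287: x ≡ 361 (mod 1287).
Verify: 361 mod 9 = 1 ✓, 361 mod 11 = 9 ✓, 361 mod 13 = 10 ✓.

x ≡ 361 (mod 1287).


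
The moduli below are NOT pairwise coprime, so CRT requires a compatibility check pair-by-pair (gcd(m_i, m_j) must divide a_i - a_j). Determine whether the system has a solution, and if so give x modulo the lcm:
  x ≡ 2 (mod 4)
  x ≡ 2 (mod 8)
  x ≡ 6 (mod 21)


Moduli 4, 8, 21 are not pairwise coprime, so CRT works modulo lcm(m_i) when all pairwise compatibility conditions hold.
Pairwise compatibility: gcd(m_i, m_j) must divide a_i - a_j for every pair.
Merge one congruence at a time:
  Start: x ≡ 2 (mod 4).
  Combine with x ≡ 2 (mod 8): gcd(4, 8) = 4; 2 - 2 = 0, which IS divisible by 4, so compatible.
    Write x = 2 + 4·t and substitute into x ≡ 2 (mod 8): 4·t ≡ 2 − 2 = 0 (mod 8).
    Divide the congruence (and modulus) by g = 4: 1·t ≡ 0 (mod 2).
    So t ≡ 0 (mod 2).
    Then x = 2 + 4·0 = 2, valid modulo lcm(4, 8) = 8: x ≡ 2 (mod 8).
  Combine with x ≡ 6 (mod 21): gcd(8, 21) = 1; 6 - 2 = 4, which IS divisible by 1, so compatible.
    Write x = 2 + 8·t and substitute into x ≡ 6 (mod 21): 8·t ≡ 6 − 2 = 4 (mod 21).
    The inverse of 8 mod 21 is 8 (since 8·8 = 64 = 3·21 + 1), so t ≡ 8·4 = 32 ≡ 11 (mod 21).
    Then x = 2 + 8·11 = 90, valid modulo lcm(8, 21) = 168: x ≡ 90 (mod 168).
Verify: 90 mod 4 = 2, 90 mod 8 = 2, 90 mod 21 = 6.

x ≡ 90 (mod 168).


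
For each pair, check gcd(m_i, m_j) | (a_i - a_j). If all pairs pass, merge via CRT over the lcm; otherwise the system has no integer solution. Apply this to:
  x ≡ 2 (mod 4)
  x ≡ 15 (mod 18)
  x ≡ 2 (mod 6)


Moduli 4, 18, 6 are not pairwise coprime, so CRT works modulo lcm(m_i) when all pairwise compatibility conditions hold.
Pairwise compatibility: gcd(m_i, m_j) must divide a_i - a_j for every pair.
Merge one congruence at a time:
  Start: x ≡ 2 (mod 4).
  Combine with x ≡ 15 (mod 18): gcd(4, 18) = 2, and 15 - 2 = 13 is NOT divisible by 2.
    ⇒ system is inconsistent (no integer solution).

No solution (the system is inconsistent).


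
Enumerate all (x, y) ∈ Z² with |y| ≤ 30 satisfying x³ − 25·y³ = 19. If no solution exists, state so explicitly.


The equation is x³ - 25y³ = 19. For fixed y, x³ = 25·y³ + 19, so a solution requires the RHS to be a perfect cube.
Strategy: iterate y from -30 to 30, compute RHS = 25·y³ + 19, and check whether it is a (positive or negative) perfect cube.
Check small values of y:
  y = 0: RHS = 19 is not a perfect cube.
  y = 1: RHS = 44 is not a perfect cube.
  y = -1: RHS = -6 is not a perfect cube.
  y = 2: RHS = 219 is not a perfect cube.
  y = -2: RHS = -181 is not a perfect cube.
  y = 3: RHS = 694 is not a perfect cube.
  y = -3: RHS = -656 is not a perfect cube.
Continuing the search up to |y| = 30 finds no solutions either.
No (x, y) in the scanned range satisfies the equation.

No integer solutions with |y| ≤ 30.


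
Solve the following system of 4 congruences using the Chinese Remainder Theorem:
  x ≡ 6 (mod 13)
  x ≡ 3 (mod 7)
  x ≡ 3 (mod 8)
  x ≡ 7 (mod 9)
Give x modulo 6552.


Product of moduli M = 13 · 7 · 8 · 9 = 6552.
Merge one congruence at a time:
  Start: x ≡ 6 (mod 13).
  Combine with x ≡ 3 (mod 7); new modulus lcm = 91.
    Write x = 6 + 13·t and substitute into x ≡ 3 (mod 7): 13·t ≡ 3 − 6 = -3 (mod 7).
    Reduce coefficients mod 7: 6·t ≡ 4 (mod 7).
    The inverse of 6 mod 7 is 6 (since 6·6 = 36 = 5·7 + 1), so t ≡ 6·4 = 24 ≡ 3 (mod 7).
    Then x = 6 + 13·3 = 45, valid modulo lcm(13, 7) = 91: x ≡ 45 (mod 91).
  Combine with x ≡ 3 (mod 8); new modulus lcm = 728.
    Write x = 45 + 91·t and substitute into x ≡ 3 (mod 8): 91·t ≡ 3 − 45 = -42 (mod 8).
    Reduce coefficients mod 8: 3·t ≡ 6 (mod 8).
    The inverse of 3 mod 8 is 3 (since 3·3 = 9 = 1·8 + 1), so t ≡ 3·6 = 18 ≡ 2 (mod 8).
    Then x = 45 + 91·2 = 227, valid modulo lcm(91, 8) = 728: x ≡ 227 (mod 728).
  Combine with x ≡ 7 (mod 9); new modulus lcm = 6552.
    Write x = 227 + 728·t and substitute into x ≡ 7 (mod 9): 728·t ≡ 7 − 227 = -220 (mod 9).
    Reduce coefficients mod 9: 8·t ≡ 5 (mod 9).
    The inverse of 8 mod 9 is 8 (since 8·8 = 64 = 7·9 + 1), so t ≡ 8·5 = 40 ≡ 4 (mod 9).
    Then x = 227 + 728·4 = 3139, valid modulo lcm(728, 9) = 6552: x ≡ 3139 (mod 6552).
Verify against each original: 3139 mod 13 = 6, 3139 mod 7 = 3, 3139 mod 8 = 3, 3139 mod 9 = 7.

x ≡ 3139 (mod 6552).


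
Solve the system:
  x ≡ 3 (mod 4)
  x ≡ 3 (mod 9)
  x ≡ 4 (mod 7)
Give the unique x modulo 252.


Moduli 4, 9, 7 are pairwise coprime; by CRT there is a unique solution modulo M = 4 · 9 · 7 = 252.
Solve pairwise, accumulating the modulus:
  Start with x ≡ 3 (mod 4).
  Combine with x ≡ 3 (mod 9): since gcd(4, 9) = 1, we get a unique residue mod 36.
    Write x = 3 + 4·t and substitute into x ≡ 3 (mod 9): 4·t ≡ 3 − 3 = 0 (mod 9).
    The inverse of 4 mod 9 is 7 (since 4·7 = 28 = 3·9 + 1), so t ≡ 7·0 = 0 ≡ 0 (mod 9).
    Then x = 3 + 4·0 = 3, valid modulo lcm(4, 9) = 36: x ≡ 3 (mod 36).
  Combine with x ≡ 4 (mod 7): since gcd(36, 7) = 1, we get a unique residue mod 252.
    Write x = 3 + 36·t and substitute into x ≡ 4 (mod 7): 36·t ≡ 4 − 3 = 1 (mod 7).
    Reduce coefficients mod 7: 1·t ≡ 1 (mod 7).
    So t ≡ 1 (mod 7).
    Then x = 3 + 36·1 = 39, valid modulo lcm(36, 7) = 252: x ≡ 39 (mod 252).
Verify: 39 mod 4 = 3 ✓, 39 mod 9 = 3 ✓, 39 mod 7 = 4 ✓.

x ≡ 39 (mod 252).


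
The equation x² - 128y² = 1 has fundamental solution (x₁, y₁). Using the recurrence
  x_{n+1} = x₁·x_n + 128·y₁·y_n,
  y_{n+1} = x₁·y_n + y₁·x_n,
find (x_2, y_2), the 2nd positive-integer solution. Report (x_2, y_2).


Step 1: Find the fundamental solution (x₁, y₁) of x² - 128y² = 1.
  Expand √128 as a continued fraction. a₀ = ⌊√128⌋ = 11; iterate m_{k+1} = d_k·a_k − m_k, d_{k+1} = (128 − m_{k+1}²)/d_k, a_{k+1} = ⌊(a₀ + m_{k+1})/d_{k+1}⌋ (starting m₀ = 0, d₀ = 1), with convergents p_k = a_k·p_{k-1} + p_{k-2}, q_k = a_k·q_{k-1} + q_{k-2} (p₋₁ = 1, q₋₁ = 0):
  k = 0: a₀ = 11; p₀/q₀ = 11/1; p₀² − 128·q₀² = 121 − 128 = -7.
  k = 1: m = 11, d = 7, a = ⌊(11 + 11)/7⌋ = 3; p/q = (3·11 + 1)/(3·1 + 0) = 34/3; p² − 128·q² = 1156 − 1152 = 4.
  k = 2: m = 10, d = 4, a = ⌊(11 + 10)/4⌋ = 5; p/q = (5·34 + 11)/(5·3 + 1) = 181/16; p² − 128·q² = 32761 − 32768 = -7.
  k = 3: m = 10, d = 7, a = ⌊(11 + 10)/7⌋ = 3; p/q = (3·181 + 34)/(3·16 + 3) = 577/51; p² − 128·q² = 332929 − 332928 = 1.
  The first convergent with p² − 128·q² = 1 gives the fundamental solution (x₁, y₁) = (577, 51).
Step 2: Apply the recurrence (x_{n+1}, y_{n+1}) = (x₁x_n + 128y₁y_n, x₁y_n + y₁x_n) repeatedly.
  From (x_1, y_1) = (577, 51): x_2 = 577·577 + 128·51·51 = 665857; y_2 = 577·51 + 51·577 = 58854.
Step 3: Verify x_2² - 128·y_2² = 443365544449 - 443365544448 = 1 (should be 1). ✓

(x_1, y_1) = (577, 51); (x_2, y_2) = (665857, 58854).


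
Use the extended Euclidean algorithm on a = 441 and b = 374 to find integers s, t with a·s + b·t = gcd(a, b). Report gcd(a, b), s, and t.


Euclidean algorithm on (441, 374) — divide until remainder is 0:
  441 = 1 · 374 + 67
  374 = 5 · 67 + 39
  67 = 1 · 39 + 28
  39 = 1 · 28 + 11
  28 = 2 · 11 + 6
  11 = 1 · 6 + 5
  6 = 1 · 5 + 1
  5 = 5 · 1 + 0
gcd(441, 374) = 1.
Track Bezout coefficients alongside the remainders: start with r₀ = 441 = a·1 + b·0 (s = 1, t = 0) and r₁ = 374 = a·0 + b·1 (s = 0, t = 1); each new remainder r_{k+1} = r_{k-1} − q_k·r_k inherits s_{k+1} = s_{k-1} − q_k·s_k, t_{k+1} = t_{k-1} − q_k·t_k, so r_k = a·s_k + b·t_k at every step:
  q = 1: r = 67, s = 1 − 1·0 = 1, t = 0 − 1·1 = -1  (check: 441·1 + 374·(-1) = 67)
  q = 5: r = 39, s = 0 − 5·1 = -5, t = 1 − 5·(-1) = 6  (check: 441·(-5) + 374·6 = 39)
  q = 1: r = 28, s = 1 − 1·(-5) = 6, t = -1 − 1·6 = -7  (check: 441·6 + 374·(-7) = 28)
  q = 1: r = 11, s = -5 − 1·6 = -11, t = 6 − 1·(-7) = 13  (check: 441·(-11) + 374·13 = 11)
  q = 2: r = 6, s = 6 − 2·(-11) = 28, t = -7 − 2·13 = -33  (check: 441·28 + 374·(-33) = 6)
  q = 1: r = 5, s = -11 − 1·28 = -39, t = 13 − 1·(-33) = 46  (check: 441·(-39) + 374·46 = 5)
  q = 1: r = 1, s = 28 − 1·(-39) = 67, t = -33 − 1·46 = -79  (check: 441·67 + 374·(-79) = 1)
The row with r = 1 (the gcd) gives the Bezout coefficients s = 67, t = -79.
Result: 441 · (67) + 374 · (-79) = 1.

gcd(441, 374) = 1; s = 67, t = -79 (check: 441·67 + 374·(-79) = 1).


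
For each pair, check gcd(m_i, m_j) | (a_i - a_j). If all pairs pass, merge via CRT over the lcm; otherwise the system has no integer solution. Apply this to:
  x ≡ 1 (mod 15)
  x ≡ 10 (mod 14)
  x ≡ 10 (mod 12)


Moduli 15, 14, 12 are not pairwise coprime, so CRT works modulo lcm(m_i) when all pairwise compatibility conditions hold.
Pairwise compatibility: gcd(m_i, m_j) must divide a_i - a_j for every pair.
Merge one congruence at a time:
  Start: x ≡ 1 (mod 15).
  Combine with x ≡ 10 (mod 14): gcd(15, 14) = 1; 10 - 1 = 9, which IS divisible by 1, so compatible.
    Write x = 1 + 15·t and substitute into x ≡ 10 (mod 14): 15·t ≡ 10 − 1 = 9 (mod 14).
    Reduce coefficients mod 14: 1·t ≡ 9 (mod 14).
    So t ≡ 9 (mod 14).
    Then x = 1 + 15·9 = 136, valid modulo lcm(15, 14) = 210: x ≡ 136 (mod 210).
  Combine with x ≡ 10 (mod 12): gcd(210, 12) = 6; 10 - 136 = -126, which IS divisible by 6, so compatible.
    Write x = 136 + 210·t and substitute into x ≡ 10 (mod 12): 210·t ≡ 10 − 136 = -126 (mod 12).
    Divide the congruence (and modulus) by g = 6: 35·t ≡ -21 (mod 2).
    Reduce coefficients mod 2: 1·t ≡ 1 (mod 2).
    So t ≡ 1 (mod 2).
    Then x = 136 + 210·1 = 346, valid modulo lcm(210, 12) = 420: x ≡ 346 (mod 420).
Verify: 346 mod 15 = 1, 346 mod 14 = 10, 346 mod 12 = 10.

x ≡ 346 (mod 420).


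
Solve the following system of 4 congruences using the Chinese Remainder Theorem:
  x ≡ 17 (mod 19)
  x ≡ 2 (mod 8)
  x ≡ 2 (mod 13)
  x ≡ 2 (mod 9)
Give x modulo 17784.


Product of moduli M = 19 · 8 · 13 · 9 = 17784.
Merge one congruence at a time:
  Start: x ≡ 17 (mod 19).
  Combine with x ≡ 2 (mod 8); new modulus lcm = 152.
    Write x = 17 + 19·t and substitute into x ≡ 2 (mod 8): 19·t ≡ 2 − 17 = -15 (mod 8).
    Reduce coefficients mod 8: 3·t ≡ 1 (mod 8).
    The inverse of 3 mod 8 is 3 (since 3·3 = 9 = 1·8 + 1), so t ≡ 3·1 = 3 ≡ 3 (mod 8).
    Then x = 17 + 19·3 = 74, valid modulo lcm(19, 8) = 152: x ≡ 74 (mod 152).
  Combine with x ≡ 2 (mod 13); new modulus lcm = 1976.
    Write x = 74 + 152·t and substitute into x ≡ 2 (mod 13): 152·t ≡ 2 − 74 = -72 (mod 13).
    Reduce coefficients mod 13: 9·t ≡ 6 (mod 13).
    The inverse of 9 mod 13 is 3 (since 9·3 = 27 = 2·13 + 1), so t ≡ 3·6 = 18 ≡ 5 (mod 13).
    Then x = 74 + 152·5 = 834, valid modulo lcm(152, 13) = 1976: x ≡ 834 (mod 1976).
  Combine with x ≡ 2 (mod 9); new modulus lcm = 17784.
    Write x = 834 + 1976·t and substitute into x ≡ 2 (mod 9): 1976·t ≡ 2 − 834 = -832 (mod 9).
    Reduce coefficients mod 9: 5·t ≡ 5 (mod 9).
    The inverse of 5 mod 9 is 2 (since 5·2 = 10 = 1·9 + 1), so t ≡ 2·5 = 10 ≡ 1 (mod 9).
    Then x = 834 + 1976·1 = 2810, valid modulo lcm(1976, 9) = 17784: x ≡ 2810 (mod 17784).
Verify against each original: 2810 mod 19 = 17, 2810 mod 8 = 2, 2810 mod 13 = 2, 2810 mod 9 = 2.

x ≡ 2810 (mod 17784).


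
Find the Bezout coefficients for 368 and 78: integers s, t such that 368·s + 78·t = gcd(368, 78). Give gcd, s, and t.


Euclidean algorithm on (368, 78) — divide until remainder is 0:
  368 = 4 · 78 + 56
  78 = 1 · 56 + 22
  56 = 2 · 22 + 12
  22 = 1 · 12 + 10
  12 = 1 · 10 + 2
  10 = 5 · 2 + 0
gcd(368, 78) = 2.
Track Bezout coefficients alongside the remainders: start with r₀ = 368 = a·1 + b·0 (s = 1, t = 0) and r₁ = 78 = a·0 + b·1 (s = 0, t = 1); each new remainder r_{k+1} = r_{k-1} − q_k·r_k inherits s_{k+1} = s_{k-1} − q_k·s_k, t_{k+1} = t_{k-1} − q_k·t_k, so r_k = a·s_k + b·t_k at every step:
  q = 4: r = 56, s = 1 − 4·0 = 1, t = 0 − 4·1 = -4  (check: 368·1 + 78·(-4) = 56)
  q = 1: r = 22, s = 0 − 1·1 = -1, t = 1 − 1·(-4) = 5  (check: 368·(-1) + 78·5 = 22)
  q = 2: r = 12, s = 1 − 2·(-1) = 3, t = -4 − 2·5 = -14  (check: 368·3 + 78·(-14) = 12)
  q = 1: r = 10, s = -1 − 1·3 = -4, t = 5 − 1·(-14) = 19  (check: 368·(-4) + 78·19 = 10)
  q = 1: r = 2, s = 3 − 1·(-4) = 7, t = -14 − 1·19 = -33  (check: 368·7 + 78·(-33) = 2)
The row with r = 2 (the gcd) gives the Bezout coefficients s = 7, t = -33.
Result: 368 · (7) + 78 · (-33) = 2.

gcd(368, 78) = 2; s = 7, t = -33 (check: 368·7 + 78·(-33) = 2).


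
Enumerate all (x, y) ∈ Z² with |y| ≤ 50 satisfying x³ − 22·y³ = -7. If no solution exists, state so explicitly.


The equation is x³ - 22y³ = -7. For fixed y, x³ = 22·y³ − 7, so a solution requires the RHS to be a perfect cube.
Strategy: iterate y from -50 to 50, compute RHS = 22·y³ − 7, and check whether it is a (positive or negative) perfect cube.
Check small values of y:
  y = 0: RHS = -7 is not a perfect cube.
  y = 1: RHS = 15 is not a perfect cube.
  y = -1: RHS = -29 is not a perfect cube.
  y = 2: RHS = 169 is not a perfect cube.
  y = -2: RHS = -183 is not a perfect cube.
  y = 3: RHS = 587 is not a perfect cube.
  y = -3: RHS = -601 is not a perfect cube.
Continuing the search up to |y| = 50 finds no solutions either.
No (x, y) in the scanned range satisfies the equation.

No integer solutions with |y| ≤ 50.


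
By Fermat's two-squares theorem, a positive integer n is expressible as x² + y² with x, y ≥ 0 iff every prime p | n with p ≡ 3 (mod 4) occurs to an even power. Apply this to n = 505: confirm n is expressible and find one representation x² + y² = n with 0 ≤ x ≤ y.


Step 1: Factor n = 505 = 5 · 101.
Step 2: Check the mod-4 condition on each prime factor: 5 ≡ 1 (mod 4), exponent 1; 101 ≡ 1 (mod 4), exponent 1.
All primes ≡ 3 (mod 4) appear to even exponent (or don't appear), so by the two-squares theorem n IS expressible as a sum of two squares.
Step 3: Build a representation. Here n = 5 · 101 is a product of primes ≡ 1 (mod 4). Each prime p ≡ 1 (mod 4) is itself a sum of two squares; find a² by testing p − a² for a perfect square:
  5: 5 − 1² = 4 = 2² ⇒ 5 = 1² + 2².
  101: 101 − 1² = 100 = 10² ⇒ 101 = 1² + 10².
  Combine using the Brahmagupta–Fibonacci identity (a² + b²)(c² + d²) = (ac − bd)² + (ad + bc)² = (ac + bd)² + (ad − bc)²:
  5 · 101 = 505: from (1² + 2²)(1² + 10²), take (1·1 − 2·10, 1·10 + 2·1) = (1 − 20, 10 + 2) = (-19, 12); dropping signs (only squares matter) gives (19, 12); check 19² + 12² = 361 + 144 = 505 ✓.
Step 4: Order so x ≤ y and verify: 12² + 19² = 144 + 361 = 505 = n. ✓

n = 505 = 12² + 19² (one valid representation with x ≤ y).


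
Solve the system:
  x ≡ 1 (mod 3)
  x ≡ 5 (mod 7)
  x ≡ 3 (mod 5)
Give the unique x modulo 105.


Moduli 3, 7, 5 are pairwise coprime; by CRT there is a unique solution modulo M = 3 · 7 · 5 = 105.
Solve pairwise, accumulating the modulus:
  Start with x ≡ 1 (mod 3).
  Combine with x ≡ 5 (mod 7): since gcd(3, 7) = 1, we get a unique residue mod 21.
    Write x = 1 + 3·t and substitute into x ≡ 5 (mod 7): 3·t ≡ 5 − 1 = 4 (mod 7).
    The inverse of 3 mod 7 is 5 (since 3·5 = 15 = 2·7 + 1), so t ≡ 5·4 = 20 ≡ 6 (mod 7).
    Then x = 1 + 3·6 = 19, valid modulo lcm(3, 7) = 21: x ≡ 19 (mod 21).
  Combine with x ≡ 3 (mod 5): since gcd(21, 5) = 1, we get a unique residue mod 105.
    Write x = 19 + 21·t and substitute into x ≡ 3 (mod 5): 21·t ≡ 3 − 19 = -16 (mod 5).
    Reduce coefficients mod 5: 1·t ≡ 4 (mod 5).
    So t ≡ 4 (mod 5).
    Then x = 19 + 21·4 = 103, valid modulo lcm(21, 5) = 105: x ≡ 103 (mod 105).
Verify: 103 mod 3 = 1 ✓, 103 mod 7 = 5 ✓, 103 mod 5 = 3 ✓.

x ≡ 103 (mod 105).


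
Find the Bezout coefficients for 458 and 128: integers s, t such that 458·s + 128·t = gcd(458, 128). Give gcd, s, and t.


Euclidean algorithm on (458, 128) — divide until remainder is 0:
  458 = 3 · 128 + 74
  128 = 1 · 74 + 54
  74 = 1 · 54 + 20
  54 = 2 · 20 + 14
  20 = 1 · 14 + 6
  14 = 2 · 6 + 2
  6 = 3 · 2 + 0
gcd(458, 128) = 2.
Track Bezout coefficients alongside the remainders: start with r₀ = 458 = a·1 + b·0 (s = 1, t = 0) and r₁ = 128 = a·0 + b·1 (s = 0, t = 1); each new remainder r_{k+1} = r_{k-1} − q_k·r_k inherits s_{k+1} = s_{k-1} − q_k·s_k, t_{k+1} = t_{k-1} − q_k·t_k, so r_k = a·s_k + b·t_k at every step:
  q = 3: r = 74, s = 1 − 3·0 = 1, t = 0 − 3·1 = -3  (check: 458·1 + 128·(-3) = 74)
  q = 1: r = 54, s = 0 − 1·1 = -1, t = 1 − 1·(-3) = 4  (check: 458·(-1) + 128·4 = 54)
  q = 1: r = 20, s = 1 − 1·(-1) = 2, t = -3 − 1·4 = -7  (check: 458·2 + 128·(-7) = 20)
  q = 2: r = 14, s = -1 − 2·2 = -5, t = 4 − 2·(-7) = 18  (check: 458·(-5) + 128·18 = 14)
  q = 1: r = 6, s = 2 − 1·(-5) = 7, t = -7 − 1·18 = -25  (check: 458·7 + 128·(-25) = 6)
  q = 2: r = 2, s = -5 − 2·7 = -19, t = 18 − 2·(-25) = 68  (check: 458·(-19) + 128·68 = 2)
The row with r = 2 (the gcd) gives the Bezout coefficients s = -19, t = 68.
Result: 458 · (-19) + 128 · (68) = 2.

gcd(458, 128) = 2; s = -19, t = 68 (check: 458·(-19) + 128·68 = 2).


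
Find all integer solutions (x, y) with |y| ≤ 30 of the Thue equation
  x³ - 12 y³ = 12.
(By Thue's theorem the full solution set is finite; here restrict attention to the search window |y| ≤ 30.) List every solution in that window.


The equation is x³ - 12y³ = 12. For fixed y, x³ = 12·y³ + 12, so a solution requires the RHS to be a perfect cube.
Strategy: iterate y from -30 to 30, compute RHS = 12·y³ + 12, and check whether it is a (positive or negative) perfect cube.
Check small values of y:
  y = 0: RHS = 12 is not a perfect cube.
  y = 1: RHS = 24 is not a perfect cube.
  y = -1: RHS = 0 = (0)³ ⇒ x = 0 works.
  y = 2: RHS = 108 is not a perfect cube.
  y = -2: RHS = -84 is not a perfect cube.
  y = 3: RHS = 336 is not a perfect cube.
  y = -3: RHS = -312 is not a perfect cube.
Continuing the search up to |y| = 30 finds no further solutions beyond those listed.
Collected solutions: (0, -1).

Solutions (with |y| ≤ 30): (0, -1).


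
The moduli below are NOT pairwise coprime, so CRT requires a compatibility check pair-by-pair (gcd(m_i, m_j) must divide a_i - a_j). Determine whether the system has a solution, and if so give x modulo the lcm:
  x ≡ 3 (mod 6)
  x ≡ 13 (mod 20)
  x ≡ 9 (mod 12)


Moduli 6, 20, 12 are not pairwise coprime, so CRT works modulo lcm(m_i) when all pairwise compatibility conditions hold.
Pairwise compatibility: gcd(m_i, m_j) must divide a_i - a_j for every pair.
Merge one congruence at a time:
  Start: x ≡ 3 (mod 6).
  Combine with x ≡ 13 (mod 20): gcd(6, 20) = 2; 13 - 3 = 10, which IS divisible by 2, so compatible.
    Write x = 3 + 6·t and substitute into x ≡ 13 (mod 20): 6·t ≡ 13 − 3 = 10 (mod 20).
    Divide the congruence (and modulus) by g = 2: 3·t ≡ 5 (mod 10).
    The inverse of 3 mod 10 is 7 (since 3·7 = 21 = 2·10 + 1), so t ≡ 7·5 = 35 ≡ 5 (mod 10).
    Then x = 3 + 6·5 = 33, valid modulo lcm(6, 20) = 60: x ≡ 33 (mod 60).
  Combine with x ≡ 9 (mod 12): gcd(60, 12) = 12; 9 - 33 = -24, which IS divisible by 12, so compatible.
    Write x = 33 + 60·t and substitute into x ≡ 9 (mod 12): 60·t ≡ 9 − 33 = -24 (mod 12).
    Divide the congruence (and modulus) by g = 12: 5·t ≡ -2 (mod 1).
    Modulo 1 every t works; take t = 0.
    Then x = 33 + 60·0 = 33, valid modulo lcm(60, 12) = 60: x ≡ 33 (mod 60).
Verify: 33 mod 6 = 3, 33 mod 20 = 13, 33 mod 12 = 9.

x ≡ 33 (mod 60).


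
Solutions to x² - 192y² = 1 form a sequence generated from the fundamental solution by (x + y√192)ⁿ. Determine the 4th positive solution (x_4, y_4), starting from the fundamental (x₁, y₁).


Step 1: Find the fundamental solution (x₁, y₁) of x² - 192y² = 1.
  Expand √192 as a continued fraction. a₀ = ⌊√192⌋ = 13; iterate m_{k+1} = d_k·a_k − m_k, d_{k+1} = (192 − m_{k+1}²)/d_k, a_{k+1} = ⌊(a₀ + m_{k+1})/d_{k+1}⌋ (starting m₀ = 0, d₀ = 1), with convergents p_k = a_k·p_{k-1} + p_{k-2}, q_k = a_k·q_{k-1} + q_{k-2} (p₋₁ = 1, q₋₁ = 0):
  k = 0: a₀ = 13; p₀/q₀ = 13/1; p₀² − 192·q₀² = 169 − 192 = -23.
  k = 1: m = 13, d = 23, a = ⌊(13 + 13)/23⌋ = 1; p/q = (1·13 + 1)/(1·1 + 0) = 14/1; p² − 192·q² = 196 − 192 = 4.
  k = 2: m = 10, d = 4, a = ⌊(13 + 10)/4⌋ = 5; p/q = (5·14 + 13)/(5·1 + 1) = 83/6; p² − 192·q² = 6889 − 6912 = -23.
  k = 3: m = 10, d = 23, a = ⌊(13 + 10)/23⌋ = 1; p/q = (1·83 + 14)/(1·6 + 1) = 97/7; p² − 192·q² = 9409 − 9408 = 1.
  The first convergent with p² − 192·q² = 1 gives the fundamental solution (x₁, y₁) = (97, 7).
Step 2: Apply the recurrence (x_{n+1}, y_{n+1}) = (x₁x_n + 192y₁y_n, x₁y_n + y₁x_n) repeatedly.
  From (x_1, y_1) = (97, 7): x_2 = 97·97 + 192·7·7 = 18817; y_2 = 97·7 + 7·97 = 1358.
  From (x_2, y_2) = (18817, 1358): x_3 = 97·18817 + 192·7·1358 = 3650401; y_3 = 97·1358 + 7·18817 = 263445.
  From (x_3, y_3) = (3650401, 263445): x_4 = 97·3650401 + 192·7·263445 = 708158977; y_4 = 97·263445 + 7·3650401 = 51106972.
Step 3: Verify x_4² - 192·y_4² = 501489136705686529 - 501489136705686528 = 1 (should be 1). ✓

(x_1, y_1) = (97, 7); (x_4, y_4) = (708158977, 51106972).


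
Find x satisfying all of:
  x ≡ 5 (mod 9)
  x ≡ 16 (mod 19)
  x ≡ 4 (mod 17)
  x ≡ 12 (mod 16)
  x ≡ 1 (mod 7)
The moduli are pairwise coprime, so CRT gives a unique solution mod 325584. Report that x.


Product of moduli M = 9 · 19 · 17 · 16 · 7 = 325584.
Merge one congruence at a time:
  Start: x ≡ 5 (mod 9).
  Combine with x ≡ 16 (mod 19); new modulus lcm = 171.
    Write x = 5 + 9·t and substitute into x ≡ 16 (mod 19): 9·t ≡ 16 − 5 = 11 (mod 19).
    The inverse of 9 mod 19 is 17 (since 9·17 = 153 = 8·19 + 1), so t ≡ 17·11 = 187 ≡ 16 (mod 19).
    Then x = 5 + 9·16 = 149, valid modulo lcm(9, 19) = 171: x ≡ 149 (mod 171).
  Combine with x ≡ 4 (mod 17); new modulus lcm = 2907.
    Write x = 149 + 171·t and substitute into x ≡ 4 (mod 17): 171·t ≡ 4 − 149 = -145 (mod 17).
    Reduce coefficients mod 17: 1·t ≡ 8 (mod 17).
    So t ≡ 8 (mod 17).
    Then x = 149 + 171·8 = 1517, valid modulo lcm(171, 17) = 2907: x ≡ 1517 (mod 2907).
  Combine with x ≡ 12 (mod 16); new modulus lcm = 46512.
    Write x = 1517 + 2907·t and substitute into x ≡ 12 (mod 16): 2907·t ≡ 12 − 1517 = -1505 (mod 16).
    Reduce coefficients mod 16: 11·t ≡ 15 (mod 16).
    The inverse of 11 mod 16 is 3 (since 11·3 = 33 = 2·16 + 1), so t ≡ 3·15 = 45 ≡ 13 (mod 16).
    Then x = 1517 + 2907·13 = 39308, valid modulo lcm(2907, 16) = 46512: x ≡ 39308 (mod 46512).
  Combine with x ≡ 1 (mod 7); new modulus lcm = 325584.
    Write x = 39308 + 46512·t and substitute into x ≡ 1 (mod 7): 46512·t ≡ 1 − 39308 = -39307 (mod 7).
    Reduce coefficients mod 7: 4·t ≡ 5 (mod 7).
    The inverse of 4 mod 7 is 2 (since 4·2 = 8 = 1·7 + 1), so t ≡ 2·5 = 10 ≡ 3 (mod 7).
    Then x = 39308 + 46512·3 = 178844, valid modulo lcm(46512, 7) = 325584: x ≡ 178844 (mod 325584).
Verify against each original: 178844 mod 9 = 5, 178844 mod 19 = 16, 178844 mod 17 = 4, 178844 mod 16 = 12, 178844 mod 7 = 1.

x ≡ 178844 (mod 325584).


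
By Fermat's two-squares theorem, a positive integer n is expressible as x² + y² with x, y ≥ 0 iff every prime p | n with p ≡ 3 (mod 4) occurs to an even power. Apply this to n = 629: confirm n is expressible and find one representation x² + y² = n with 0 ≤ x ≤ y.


Step 1: Factor n = 629 = 17 · 37.
Step 2: Check the mod-4 condition on each prime factor: 17 ≡ 1 (mod 4), exponent 1; 37 ≡ 1 (mod 4), exponent 1.
All primes ≡ 3 (mod 4) appear to even exponent (or don't appear), so by the two-squares theorem n IS expressible as a sum of two squares.
Step 3: Build a representation. Here n = 17 · 37 is a product of primes ≡ 1 (mod 4). Each prime p ≡ 1 (mod 4) is itself a sum of two squares; find a² by testing p − a² for a perfect square:
  17: 17 − 1² = 16 = 4² ⇒ 17 = 1² + 4².
  37: 37 − 1² = 36 = 6² ⇒ 37 = 1² + 6².
  Combine using the Brahmagupta–Fibonacci identity (a² + b²)(c² + d²) = (ac − bd)² + (ad + bc)² = (ac + bd)² + (ad − bc)²:
  17 · 37 = 629: from (1² + 4²)(1² + 6²), take (1·1 − 4·6, 1·6 + 4·1) = (1 − 24, 6 + 4) = (-23, 10); dropping signs (only squares matter) gives (23, 10); check 23² + 10² = 529 + 100 = 629 ✓.
Step 4: Order so x ≤ y and verify: 10² + 23² = 100 + 529 = 629 = n. ✓

n = 629 = 10² + 23² (one valid representation with x ≤ y).


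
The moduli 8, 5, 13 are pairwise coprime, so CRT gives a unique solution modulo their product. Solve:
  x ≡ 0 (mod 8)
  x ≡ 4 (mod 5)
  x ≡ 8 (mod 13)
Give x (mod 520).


Moduli 8, 5, 13 are pairwise coprime; by CRT there is a unique solution modulo M = 8 · 5 · 13 = 520.
Solve pairwise, accumulating the modulus:
  Start with x ≡ 0 (mod 8).
  Combine with x ≡ 4 (mod 5): since gcd(8, 5) = 1, we get a unique residue mod 40.
    Write x = 0 + 8·t and substitute into x ≡ 4 (mod 5): 8·t ≡ 4 − 0 = 4 (mod 5).
    Reduce coefficients mod 5: 3·t ≡ 4 (mod 5).
    The inverse of 3 mod 5 is 2 (since 3·2 = 6 = 1·5 + 1), so t ≡ 2·4 = 8 ≡ 3 (mod 5).
    Then x = 0 + 8·3 = 24, valid modulo lcm(8, 5) = 40: x ≡ 24 (mod 40).
  Combine with x ≡ 8 (mod 13): since gcd(40, 13) = 1, we get a unique residue mod 520.
    Write x = 24 + 40·t and substitute into x ≡ 8 (mod 13): 40·t ≡ 8 − 24 = -16 (mod 13).
    Reduce coefficients mod 13: 1·t ≡ 10 (mod 13).
    So t ≡ 10 (mod 13).
    Then x = 24 + 40·10 = 424, valid modulo lcm(40, 13) = 520: x ≡ 424 (mod 520).
Verify: 424 mod 8 = 0 ✓, 424 mod 5 = 4 ✓, 424 mod 13 = 8 ✓.

x ≡ 424 (mod 520).


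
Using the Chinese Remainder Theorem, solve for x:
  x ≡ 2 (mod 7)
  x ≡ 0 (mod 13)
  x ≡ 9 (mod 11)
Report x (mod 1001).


Moduli 7, 13, 11 are pairwise coprime; by CRT there is a unique solution modulo M = 7 · 13 · 11 = 1001.
Solve pairwise, accumulating the modulus:
  Start with x ≡ 2 (mod 7).
  Combine with x ≡ 0 (mod 13): since gcd(7, 13) = 1, we get a unique residue mod 91.
    Write x = 2 + 7·t and substitute into x ≡ 0 (mod 13): 7·t ≡ 0 − 2 = -2 (mod 13).
    Reduce coefficients mod 13: 7·t ≡ 11 (mod 13).
    The inverse of 7 mod 13 is 2 (since 7·2 = 14 = 1·13 + 1), so t ≡ 2·11 = 22 ≡ 9 (mod 13).
    Then x = 2 + 7·9 = 65, valid modulo lcm(7, 13) = 91: x ≡ 65 (mod 91).
  Combine with x ≡ 9 (mod 11): since gcd(91, 11) = 1, we get a unique residue mod 1001.
    Write x = 65 + 91·t and substitute into x ≡ 9 (mod 11): 91·t ≡ 9 − 65 = -56 (mod 11).
    Reduce coefficients mod 11: 3·t ≡ 10 (mod 11).
    The inverse of 3 mod 11 is 4 (since 3·4 = 12 = 1·11 + 1), so t ≡ 4·10 = 40 ≡ 7 (mod 11).
    Then x = 65 + 91·7 = 702, valid modulo lcm(91, 11) = 1001: x ≡ 702 (mod 1001).
Verify: 702 mod 7 = 2 ✓, 702 mod 13 = 0 ✓, 702 mod 11 = 9 ✓.

x ≡ 702 (mod 1001).


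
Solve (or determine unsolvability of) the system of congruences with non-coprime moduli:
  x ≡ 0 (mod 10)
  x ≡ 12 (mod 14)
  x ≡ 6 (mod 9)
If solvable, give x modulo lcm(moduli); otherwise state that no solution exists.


Moduli 10, 14, 9 are not pairwise coprime, so CRT works modulo lcm(m_i) when all pairwise compatibility conditions hold.
Pairwise compatibility: gcd(m_i, m_j) must divide a_i - a_j for every pair.
Merge one congruence at a time:
  Start: x ≡ 0 (mod 10).
  Combine with x ≡ 12 (mod 14): gcd(10, 14) = 2; 12 - 0 = 12, which IS divisible by 2, so compatible.
    Write x = 0 + 10·t and substitute into x ≡ 12 (mod 14): 10·t ≡ 12 − 0 = 12 (mod 14).
    Divide the congruence (and modulus) by g = 2: 5·t ≡ 6 (mod 7).
    The inverse of 5 mod 7 is 3 (since 5·3 = 15 = 2·7 + 1), so t ≡ 3·6 = 18 ≡ 4 (mod 7).
    Then x = 0 + 10·4 = 40, valid modulo lcm(10, 14) = 70: x ≡ 40 (mod 70).
  Combine with x ≡ 6 (mod 9): gcd(70, 9) = 1; 6 - 40 = -34, which IS divisible by 1, so compatible.
    Write x = 40 + 70·t and substitute into x ≡ 6 (mod 9): 70·t ≡ 6 − 40 = -34 (mod 9).
    Reduce coefficients mod 9: 7·t ≡ 2 (mod 9).
    The inverse of 7 mod 9 is 4 (since 7·4 = 28 = 3·9 + 1), so t ≡ 4·2 = 8 ≡ 8 (mod 9).
    Then x = 40 + 70·8 = 600, valid modulo lcm(70, 9) = 630: x ≡ 600 (mod 630).
Verify: 600 mod 10 = 0, 600 mod 14 = 12, 600 mod 9 = 6.

x ≡ 600 (mod 630).


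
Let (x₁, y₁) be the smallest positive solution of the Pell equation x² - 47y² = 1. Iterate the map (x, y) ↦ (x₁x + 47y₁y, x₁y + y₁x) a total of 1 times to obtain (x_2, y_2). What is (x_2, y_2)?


Step 1: Find the fundamental solution (x₁, y₁) of x² - 47y² = 1.
  Expand √47 as a continued fraction. a₀ = ⌊√47⌋ = 6; iterate m_{k+1} = d_k·a_k − m_k, d_{k+1} = (47 − m_{k+1}²)/d_k, a_{k+1} = ⌊(a₀ + m_{k+1})/d_{k+1}⌋ (starting m₀ = 0, d₀ = 1), with convergents p_k = a_k·p_{k-1} + p_{k-2}, q_k = a_k·q_{k-1} + q_{k-2} (p₋₁ = 1, q₋₁ = 0):
  k = 0: a₀ = 6; p₀/q₀ = 6/1; p₀² − 47·q₀² = 36 − 47 = -11.
  k = 1: m = 6, d = 11, a = ⌊(6 + 6)/11⌋ = 1; p/q = (1·6 + 1)/(1·1 + 0) = 7/1; p² − 47·q² = 49 − 47 = 2.
  k = 2: m = 5, d = 2, a = ⌊(6 + 5)/2⌋ = 5; p/q = (5·7 + 6)/(5·1 + 1) = 41/6; p² − 47·q² = 1681 − 1692 = -11.
  k = 3: m = 5, d = 11, a = ⌊(6 + 5)/11⌋ = 1; p/q = (1·41 + 7)/(1·6 + 1) = 48/7; p² − 47·q² = 2304 − 2303 = 1.
  The first convergent with p² − 47·q² = 1 gives the fundamental solution (x₁, y₁) = (48, 7).
Step 2: Apply the recurrence (x_{n+1}, y_{n+1}) = (x₁x_n + 47y₁y_n, x₁y_n + y₁x_n) repeatedly.
  From (x_1, y_1) = (48, 7): x_2 = 48·48 + 47·7·7 = 4607; y_2 = 48·7 + 7·48 = 672.
Step 3: Verify x_2² - 47·y_2² = 21224449 - 21224448 = 1 (should be 1). ✓

(x_1, y_1) = (48, 7); (x_2, y_2) = (4607, 672).


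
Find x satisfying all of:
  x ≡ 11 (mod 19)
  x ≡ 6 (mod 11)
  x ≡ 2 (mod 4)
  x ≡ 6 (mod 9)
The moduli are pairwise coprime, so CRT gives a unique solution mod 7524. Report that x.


Product of moduli M = 19 · 11 · 4 · 9 = 7524.
Merge one congruence at a time:
  Start: x ≡ 11 (mod 19).
  Combine with x ≡ 6 (mod 11); new modulus lcm = 209.
    Write x = 11 + 19·t and substitute into x ≡ 6 (mod 11): 19·t ≡ 6 − 11 = -5 (mod 11).
    Reduce coefficients mod 11: 8·t ≡ 6 (mod 11).
    The inverse of 8 mod 11 is 7 (since 8·7 = 56 = 5·11 + 1), so t ≡ 7·6 = 42 ≡ 9 (mod 11).
    Then x = 11 + 19·9 = 182, valid modulo lcm(19, 11) = 209: x ≡ 182 (mod 209).
  Combine with x ≡ 2 (mod 4); new modulus lcm = 836.
    Write x = 182 + 209·t and substitute into x ≡ 2 (mod 4): 209·t ≡ 2 − 182 = -180 (mod 4).
    Reduce coefficients mod 4: 1·t ≡ 0 (mod 4).
    So t ≡ 0 (mod 4).
    Then x = 182 + 209·0 = 182, valid modulo lcm(209, 4) = 836: x ≡ 182 (mod 836).
  Combine with x ≡ 6 (mod 9); new modulus lcm = 7524.
    Write x = 182 + 836·t and substitute into x ≡ 6 (mod 9): 836·t ≡ 6 − 182 = -176 (mod 9).
    Reduce coefficients mod 9: 8·t ≡ 4 (mod 9).
    The inverse of 8 mod 9 is 8 (since 8·8 = 64 = 7·9 + 1), so t ≡ 8·4 = 32 ≡ 5 (mod 9).
    Then x = 182 + 836·5 = 4362, valid modulo lcm(836, 9) = 7524: x ≡ 4362 (mod 7524).
Verify against each original: 4362 mod 19 = 11, 4362 mod 11 = 6, 4362 mod 4 = 2, 4362 mod 9 = 6.

x ≡ 4362 (mod 7524).


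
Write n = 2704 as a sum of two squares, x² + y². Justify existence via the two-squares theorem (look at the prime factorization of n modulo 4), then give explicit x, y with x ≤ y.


Step 1: Factor n = 2704 = 2^4 · 13^2.
Step 2: Check the mod-4 condition on each prime factor: 2 = 2 (special); 13 ≡ 1 (mod 4), exponent 2.
All primes ≡ 3 (mod 4) appear to even exponent (or don't appear), so by the two-squares theorem n IS expressible as a sum of two squares.
Step 3: Build a representation. Group n = k² · m with k = 4 and m = 13 · 13 = 169 (a product of primes ≡ 1 (mod 4)); a representation of m scales to one of n via (k·x)² + (k·y)² = k²(x² + y²). Each prime p ≡ 1 (mod 4) is itself a sum of two squares; find a² by testing p − a² for a perfect square:
  13: 13 − 1² = 12, 13 − 2² = 9 = 3² ⇒ 13 = 2² + 3².
  Combine using the Brahmagupta–Fibonacci identity (a² + b²)(c² + d²) = (ac − bd)² + (ad + bc)² = (ac + bd)² + (ad − bc)²:
  13 · 13 = 169: from (2² + 3²)(2² + 3²), take (2·2 − 3·3, 2·3 + 3·2) = (4 − 9, 6 + 6) = (-5, 12); dropping signs (only squares matter) gives (5, 12); check 5² + 12² = 25 + 144 = 169 ✓.
  Scale by k = 4: (4·5, 4·12) = (20, 48).
Step 4: Order so x ≤ y and verify: 20² + 48² = 400 + 2304 = 2704 = n. ✓

n = 2704 = 20² + 48² (one valid representation with x ≤ y).


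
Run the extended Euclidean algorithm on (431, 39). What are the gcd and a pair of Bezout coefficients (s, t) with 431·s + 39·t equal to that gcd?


Euclidean algorithm on (431, 39) — divide until remainder is 0:
  431 = 11 · 39 + 2
  39 = 19 · 2 + 1
  2 = 2 · 1 + 0
gcd(431, 39) = 1.
Track Bezout coefficients alongside the remainders: start with r₀ = 431 = a·1 + b·0 (s = 1, t = 0) and r₁ = 39 = a·0 + b·1 (s = 0, t = 1); each new remainder r_{k+1} = r_{k-1} − q_k·r_k inherits s_{k+1} = s_{k-1} − q_k·s_k, t_{k+1} = t_{k-1} − q_k·t_k, so r_k = a·s_k + b·t_k at every step:
  q = 11: r = 2, s = 1 − 11·0 = 1, t = 0 − 11·1 = -11  (check: 431·1 + 39·(-11) = 2)
  q = 19: r = 1, s = 0 − 19·1 = -19, t = 1 − 19·(-11) = 210  (check: 431·(-19) + 39·210 = 1)
The row with r = 1 (the gcd) gives the Bezout coefficients s = -19, t = 210.
Result: 431 · (-19) + 39 · (210) = 1.

gcd(431, 39) = 1; s = -19, t = 210 (check: 431·(-19) + 39·210 = 1).


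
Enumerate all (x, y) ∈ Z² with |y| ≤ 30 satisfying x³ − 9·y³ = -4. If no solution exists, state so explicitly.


The equation is x³ - 9y³ = -4. For fixed y, x³ = 9·y³ − 4, so a solution requires the RHS to be a perfect cube.
Strategy: iterate y from -30 to 30, compute RHS = 9·y³ − 4, and check whether it is a (positive or negative) perfect cube.
Check small values of y:
  y = 0: RHS = -4 is not a perfect cube.
  y = 1: RHS = 5 is not a perfect cube.
  y = -1: RHS = -13 is not a perfect cube.
  y = 2: RHS = 68 is not a perfect cube.
  y = -2: RHS = -76 is not a perfect cube.
  y = 3: RHS = 239 is not a perfect cube.
  y = -3: RHS = -247 is not a perfect cube.
Continuing the search up to |y| = 30 finds no solutions either.
No (x, y) in the scanned range satisfies the equation.

No integer solutions with |y| ≤ 30.


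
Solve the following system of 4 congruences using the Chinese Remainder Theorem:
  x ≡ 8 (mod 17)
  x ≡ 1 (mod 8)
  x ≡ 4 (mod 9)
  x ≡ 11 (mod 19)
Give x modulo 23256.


Product of moduli M = 17 · 8 · 9 · 19 = 23256.
Merge one congruence at a time:
  Start: x ≡ 8 (mod 17).
  Combine with x ≡ 1 (mod 8); new modulus lcm = 136.
    Write x = 8 + 17·t and substitute into x ≡ 1 (mod 8): 17·t ≡ 1 − 8 = -7 (mod 8).
    Reduce coefficients mod 8: 1·t ≡ 1 (mod 8).
    So t ≡ 1 (mod 8).
    Then x = 8 + 17·1 = 25, valid modulo lcm(17, 8) = 136: x ≡ 25 (mod 136).
  Combine with x ≡ 4 (mod 9); new modulus lcm = 1224.
    Write x = 25 + 136·t and substitute into x ≡ 4 (mod 9): 136·t ≡ 4 − 25 = -21 (mod 9).
    Reduce coefficients mod 9: 1·t ≡ 6 (mod 9).
    So t ≡ 6 (mod 9).
    Then x = 25 + 136·6 = 841, valid modulo lcm(136, 9) = 1224: x ≡ 841 (mod 1224).
  Combine with x ≡ 11 (mod 19); new modulus lcm = 23256.
    Write x = 841 + 1224·t and substitute into x ≡ 11 (mod 19): 1224·t ≡ 11 − 841 = -830 (mod 19).
    Reduce coefficients mod 19: 8·t ≡ 6 (mod 19).
    The inverse of 8 mod 19 is 12 (since 8·12 = 96 = 5·19 + 1), so t ≡ 12·6 = 72 ≡ 15 (mod 19).
    Then x = 841 + 1224·15 = 19201, valid modulo lcm(1224, 19) = 23256: x ≡ 19201 (mod 23256).
Verify against each original: 19201 mod 17 = 8, 19201 mod 8 = 1, 19201 mod 9 = 4, 19201 mod 19 = 11.

x ≡ 19201 (mod 23256).


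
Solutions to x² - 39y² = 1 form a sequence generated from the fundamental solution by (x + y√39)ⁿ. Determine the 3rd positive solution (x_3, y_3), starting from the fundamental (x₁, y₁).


Step 1: Find the fundamental solution (x₁, y₁) of x² - 39y² = 1.
  Expand √39 as a continued fraction. a₀ = ⌊√39⌋ = 6; iterate m_{k+1} = d_k·a_k − m_k, d_{k+1} = (39 − m_{k+1}²)/d_k, a_{k+1} = ⌊(a₀ + m_{k+1})/d_{k+1}⌋ (starting m₀ = 0, d₀ = 1), with convergents p_k = a_k·p_{k-1} + p_{k-2}, q_k = a_k·q_{k-1} + q_{k-2} (p₋₁ = 1, q₋₁ = 0):
  k = 0: a₀ = 6; p₀/q₀ = 6/1; p₀² − 39·q₀² = 36 − 39 = -3.
  k = 1: m = 6, d = 3, a = ⌊(6 + 6)/3⌋ = 4; p/q = (4·6 + 1)/(4·1 + 0) = 25/4; p² − 39·q² = 625 − 624 = 1.
  The first convergent with p² − 39·q² = 1 gives the fundamental solution (x₁, y₁) = (25, 4).
Step 2: Apply the recurrence (x_{n+1}, y_{n+1}) = (x₁x_n + 39y₁y_n, x₁y_n + y₁x_n) repeatedly.
  From (x_1, y_1) = (25, 4): x_2 = 25·25 + 39·4·4 = 1249; y_2 = 25·4 + 4·25 = 200.
  From (x_2, y_2) = (1249, 200): x_3 = 25·1249 + 39·4·200 = 62425; y_3 = 25·200 + 4·1249 = 9996.
Step 3: Verify x_3² - 39·y_3² = 3896880625 - 3896880624 = 1 (should be 1). ✓

(x_1, y_1) = (25, 4); (x_3, y_3) = (62425, 9996).


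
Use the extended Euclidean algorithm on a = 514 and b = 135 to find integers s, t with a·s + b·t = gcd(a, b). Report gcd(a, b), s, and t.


Euclidean algorithm on (514, 135) — divide until remainder is 0:
  514 = 3 · 135 + 109
  135 = 1 · 109 + 26
  109 = 4 · 26 + 5
  26 = 5 · 5 + 1
  5 = 5 · 1 + 0
gcd(514, 135) = 1.
Track Bezout coefficients alongside the remainders: start with r₀ = 514 = a·1 + b·0 (s = 1, t = 0) and r₁ = 135 = a·0 + b·1 (s = 0, t = 1); each new remainder r_{k+1} = r_{k-1} − q_k·r_k inherits s_{k+1} = s_{k-1} − q_k·s_k, t_{k+1} = t_{k-1} − q_k·t_k, so r_k = a·s_k + b·t_k at every step:
  q = 3: r = 109, s = 1 − 3·0 = 1, t = 0 − 3·1 = -3  (check: 514·1 + 135·(-3) = 109)
  q = 1: r = 26, s = 0 − 1·1 = -1, t = 1 − 1·(-3) = 4  (check: 514·(-1) + 135·4 = 26)
  q = 4: r = 5, s = 1 − 4·(-1) = 5, t = -3 − 4·4 = -19  (check: 514·5 + 135·(-19) = 5)
  q = 5: r = 1, s = -1 − 5·5 = -26, t = 4 − 5·(-19) = 99  (check: 514·(-26) + 135·99 = 1)
The row with r = 1 (the gcd) gives the Bezout coefficients s = -26, t = 99.
Result: 514 · (-26) + 135 · (99) = 1.

gcd(514, 135) = 1; s = -26, t = 99 (check: 514·(-26) + 135·99 = 1).


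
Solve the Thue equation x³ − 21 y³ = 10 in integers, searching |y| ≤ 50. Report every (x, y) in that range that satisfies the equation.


The equation is x³ - 21y³ = 10. For fixed y, x³ = 21·y³ + 10, so a solution requires the RHS to be a perfect cube.
Strategy: iterate y from -50 to 50, compute RHS = 21·y³ + 10, and check whether it is a (positive or negative) perfect cube.
Check small values of y:
  y = 0: RHS = 10 is not a perfect cube.
  y = 1: RHS = 31 is not a perfect cube.
  y = -1: RHS = -11 is not a perfect cube.
  y = 2: RHS = 178 is not a perfect cube.
  y = -2: RHS = -158 is not a perfect cube.
  y = 3: RHS = 577 is not a perfect cube.
  y = -3: RHS = -557 is not a perfect cube.
Continuing the search up to |y| = 50 finds no solutions either.
No (x, y) in the scanned range satisfies the equation.

No integer solutions with |y| ≤ 50.
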